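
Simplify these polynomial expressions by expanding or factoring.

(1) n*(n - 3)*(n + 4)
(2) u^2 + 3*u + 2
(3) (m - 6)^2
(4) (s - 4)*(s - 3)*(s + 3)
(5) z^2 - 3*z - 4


(1) = n^3 + n^2 - 12*n
(2) = (u + 1)*(u + 2)
(3) = m^2 - 12*m + 36
(4) = s^3 - 4*s^2 - 9*s + 36
(5) = (z - 4)*(z + 1)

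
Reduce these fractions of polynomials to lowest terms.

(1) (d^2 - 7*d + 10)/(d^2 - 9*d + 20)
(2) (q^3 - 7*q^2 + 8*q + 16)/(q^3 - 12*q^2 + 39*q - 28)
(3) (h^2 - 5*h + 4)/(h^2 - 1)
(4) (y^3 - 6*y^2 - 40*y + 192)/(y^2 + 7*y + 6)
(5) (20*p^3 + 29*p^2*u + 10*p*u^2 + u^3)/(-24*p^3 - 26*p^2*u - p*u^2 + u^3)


(1) = (d - 2)/(d - 4)
(2) = (q^2 - 3*q - 4)/(q^2 - 8*q + 7)
(3) = (h - 4)/(h + 1)
(4) = (y^2 - 12*y + 32)/(y + 1)
(5) = (-5*p - u)/(6*p - u)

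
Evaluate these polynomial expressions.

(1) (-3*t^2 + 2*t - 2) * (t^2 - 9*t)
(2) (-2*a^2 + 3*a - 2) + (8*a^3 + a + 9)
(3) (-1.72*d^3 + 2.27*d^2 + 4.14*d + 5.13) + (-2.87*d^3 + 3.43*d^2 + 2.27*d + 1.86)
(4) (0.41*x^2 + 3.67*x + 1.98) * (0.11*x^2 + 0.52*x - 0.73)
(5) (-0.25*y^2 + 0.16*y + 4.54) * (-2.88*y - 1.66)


(1) = -3*t^4 + 29*t^3 - 20*t^2 + 18*t
(2) = 8*a^3 - 2*a^2 + 4*a + 7
(3) = -4.59*d^3 + 5.7*d^2 + 6.41*d + 6.99
(4) = 0.0451*x^4 + 0.6169*x^3 + 1.8269*x^2 - 1.6495*x - 1.4454
(5) = 0.72*y^3 - 0.0458*y^2 - 13.3408*y - 7.5364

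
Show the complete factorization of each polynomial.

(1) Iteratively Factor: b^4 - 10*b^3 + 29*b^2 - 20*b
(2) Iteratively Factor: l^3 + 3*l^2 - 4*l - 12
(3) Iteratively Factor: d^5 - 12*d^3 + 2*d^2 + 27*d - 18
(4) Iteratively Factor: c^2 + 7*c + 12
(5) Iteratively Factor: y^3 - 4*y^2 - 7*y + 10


(1) = (b - 5)*(b^3 - 5*b^2 + 4*b) = (b - 5)*(b - 4)*(b^2 - b) = (b - 5)*(b - 4)*(b - 1)*(b)
(2) = (l - 2)*(l^2 + 5*l + 6) = (l - 2)*(l + 3)*(l + 2)
(3) = (d - 1)*(d^4 + d^3 - 11*d^2 - 9*d + 18) = (d - 3)*(d - 1)*(d^3 + 4*d^2 + d - 6) = (d - 3)*(d - 1)^2*(d^2 + 5*d + 6) = (d - 3)*(d - 1)^2*(d + 2)*(d + 3)
(4) = (c + 3)*(c + 4)
(5) = (y - 5)*(y^2 + y - 2) = (y - 5)*(y + 2)*(y - 1)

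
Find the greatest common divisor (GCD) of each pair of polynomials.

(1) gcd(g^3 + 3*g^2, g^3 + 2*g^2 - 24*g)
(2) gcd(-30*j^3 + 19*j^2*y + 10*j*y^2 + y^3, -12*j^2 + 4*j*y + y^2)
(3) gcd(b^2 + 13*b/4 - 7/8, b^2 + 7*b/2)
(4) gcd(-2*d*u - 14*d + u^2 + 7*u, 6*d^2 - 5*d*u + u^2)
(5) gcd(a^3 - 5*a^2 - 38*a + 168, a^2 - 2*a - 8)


(1) = gcd(g^2*(g + 3), g*(g - 4)*(g + 6)) = g
(2) = 6*j + y
(3) = b + 7/2
(4) = -2*d + u
(5) = gcd((a - 7)*(a - 4)*(a + 6), (a - 4)*(a + 2)) = a - 4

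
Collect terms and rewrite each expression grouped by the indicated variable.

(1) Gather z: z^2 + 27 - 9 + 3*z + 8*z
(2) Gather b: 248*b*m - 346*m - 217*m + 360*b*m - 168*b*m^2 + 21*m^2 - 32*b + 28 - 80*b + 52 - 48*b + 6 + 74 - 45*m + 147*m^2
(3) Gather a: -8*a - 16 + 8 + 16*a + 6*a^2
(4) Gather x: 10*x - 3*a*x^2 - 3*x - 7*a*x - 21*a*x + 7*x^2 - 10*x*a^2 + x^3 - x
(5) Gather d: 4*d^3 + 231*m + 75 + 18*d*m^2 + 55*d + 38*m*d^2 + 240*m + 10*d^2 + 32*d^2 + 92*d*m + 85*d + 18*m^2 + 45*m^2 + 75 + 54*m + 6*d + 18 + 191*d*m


(1) = z^2 + 11*z + 18
(2) = b*(-168*m^2 + 608*m - 160) + 168*m^2 - 608*m + 160
(3) = 6*a^2 + 8*a - 8
(4) = x^3 + x^2*(7 - 3*a) + x*(-10*a^2 - 28*a + 6)
(5) = 4*d^3 + d^2*(38*m + 42) + d*(18*m^2 + 283*m + 146) + 63*m^2 + 525*m + 168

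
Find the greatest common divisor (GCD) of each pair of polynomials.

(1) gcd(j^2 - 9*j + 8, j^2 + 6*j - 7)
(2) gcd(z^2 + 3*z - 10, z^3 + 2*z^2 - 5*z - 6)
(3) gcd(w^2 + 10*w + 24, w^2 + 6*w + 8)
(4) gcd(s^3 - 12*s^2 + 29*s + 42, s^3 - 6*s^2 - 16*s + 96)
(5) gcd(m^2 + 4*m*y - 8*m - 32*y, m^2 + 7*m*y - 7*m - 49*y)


(1) = gcd((j - 8)*(j - 1), (j - 1)*(j + 7)) = j - 1
(2) = gcd((z - 2)*(z + 5), (z - 2)*(z + 1)*(z + 3)) = z - 2
(3) = gcd((w + 4)*(w + 6), (w + 2)*(w + 4)) = w + 4
(4) = gcd((s - 7)*(s - 6)*(s + 1), (s - 6)*(s - 4)*(s + 4)) = s - 6
(5) = 1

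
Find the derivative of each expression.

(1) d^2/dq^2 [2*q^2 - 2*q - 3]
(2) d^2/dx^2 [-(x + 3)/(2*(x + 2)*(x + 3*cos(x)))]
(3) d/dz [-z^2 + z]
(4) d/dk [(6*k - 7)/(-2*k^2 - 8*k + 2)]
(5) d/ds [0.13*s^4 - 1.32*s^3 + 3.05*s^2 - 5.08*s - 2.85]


(1) = 4
(2) = (-2*(x + 2)^2*(x + 3)*(3*sin(x) - 1)^2 + (x + 2)^2*(x + 3*cos(x))*(-3*(x + 3)*cos(x) - 6*sin(x) + 2) + 2*(x + 2)*(x + 3)*(x + 3*cos(x))*(3*sin(x) - 1) + 2*(x + 2)*(x + 3*cos(x))^2 - 2*(x + 3)*(x + 3*cos(x))^2)/(2*(x + 2)^3*(x + 3*cos(x))^3)
(3) = 1 - 2*z
(4) = (-3*k^2 - 12*k + (k + 2)*(6*k - 7) + 3)/(k^2 + 4*k - 1)^2
(5) = 0.52*s^3 - 3.96*s^2 + 6.1*s - 5.08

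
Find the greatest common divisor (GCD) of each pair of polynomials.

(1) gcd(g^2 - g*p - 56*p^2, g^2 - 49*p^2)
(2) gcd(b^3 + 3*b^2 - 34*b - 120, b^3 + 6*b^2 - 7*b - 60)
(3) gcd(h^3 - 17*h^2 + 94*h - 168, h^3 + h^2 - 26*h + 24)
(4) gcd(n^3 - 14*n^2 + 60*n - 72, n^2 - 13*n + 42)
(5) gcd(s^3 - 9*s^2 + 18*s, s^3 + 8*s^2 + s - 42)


(1) = gcd((g - 8*p)*(g + 7*p), (g - 7*p)*(g + 7*p)) = g + 7*p
(2) = gcd((b - 6)*(b + 4)*(b + 5), (b - 3)*(b + 4)*(b + 5)) = b^2 + 9*b + 20
(3) = gcd((h - 7)*(h - 6)*(h - 4), (h - 4)*(h - 1)*(h + 6)) = h - 4
(4) = n - 6
(5) = gcd(s*(s - 6)*(s - 3), (s - 2)*(s + 3)*(s + 7)) = 1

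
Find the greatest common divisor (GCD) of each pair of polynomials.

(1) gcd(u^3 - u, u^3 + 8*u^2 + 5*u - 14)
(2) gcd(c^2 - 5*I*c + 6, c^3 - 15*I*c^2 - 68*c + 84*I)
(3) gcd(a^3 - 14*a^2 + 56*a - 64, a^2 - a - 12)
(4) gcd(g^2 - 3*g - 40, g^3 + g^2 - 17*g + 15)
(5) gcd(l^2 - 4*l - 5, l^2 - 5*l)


(1) = gcd(u*(u - 1)*(u + 1), (u - 1)*(u + 2)*(u + 7)) = u - 1
(2) = c - 6*I
(3) = a - 4
(4) = gcd((g - 8)*(g + 5), (g - 3)*(g - 1)*(g + 5)) = g + 5
(5) = gcd((l - 5)*(l + 1), l*(l - 5)) = l - 5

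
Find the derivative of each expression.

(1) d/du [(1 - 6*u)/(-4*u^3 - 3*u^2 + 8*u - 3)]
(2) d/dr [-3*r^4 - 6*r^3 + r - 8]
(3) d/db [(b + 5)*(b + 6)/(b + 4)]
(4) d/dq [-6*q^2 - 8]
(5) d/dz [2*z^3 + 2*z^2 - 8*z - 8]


(1) = 2*(-24*u^3 - 3*u^2 + 3*u + 5)/(16*u^6 + 24*u^5 - 55*u^4 - 24*u^3 + 82*u^2 - 48*u + 9)
(2) = -12*r^3 - 18*r^2 + 1
(3) = (b^2 + 8*b + 14)/(b^2 + 8*b + 16)
(4) = -12*q
(5) = 6*z^2 + 4*z - 8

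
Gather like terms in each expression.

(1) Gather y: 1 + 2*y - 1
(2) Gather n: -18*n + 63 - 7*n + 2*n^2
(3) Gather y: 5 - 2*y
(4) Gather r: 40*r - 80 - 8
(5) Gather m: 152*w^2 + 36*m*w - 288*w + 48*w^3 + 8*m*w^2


(1) = 2*y
(2) = 2*n^2 - 25*n + 63
(3) = 5 - 2*y
(4) = 40*r - 88
(5) = m*(8*w^2 + 36*w) + 48*w^3 + 152*w^2 - 288*w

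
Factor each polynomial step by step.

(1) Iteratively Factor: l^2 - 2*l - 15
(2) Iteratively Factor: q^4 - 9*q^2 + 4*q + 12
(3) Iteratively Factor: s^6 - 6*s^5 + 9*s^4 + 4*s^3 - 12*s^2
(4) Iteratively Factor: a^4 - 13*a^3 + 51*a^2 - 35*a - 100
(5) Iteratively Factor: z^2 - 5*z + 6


(1) = (l + 3)*(l - 5)
(2) = (q - 2)*(q^3 + 2*q^2 - 5*q - 6) = (q - 2)*(q + 3)*(q^2 - q - 2) = (q - 2)*(q + 1)*(q + 3)*(q - 2)
(3) = (s - 3)*(s^5 - 3*s^4 + 4*s^2) = (s - 3)*(s - 2)*(s^4 - s^3 - 2*s^2) = (s - 3)*(s - 2)^2*(s^3 + s^2) = s*(s - 3)*(s - 2)^2*(s^2 + s) = s^2*(s - 3)*(s - 2)^2*(s + 1)
(4) = (a - 4)*(a^3 - 9*a^2 + 15*a + 25) = (a - 5)*(a - 4)*(a^2 - 4*a - 5) = (a - 5)*(a - 4)*(a + 1)*(a - 5)
(5) = (z - 2)*(z - 3)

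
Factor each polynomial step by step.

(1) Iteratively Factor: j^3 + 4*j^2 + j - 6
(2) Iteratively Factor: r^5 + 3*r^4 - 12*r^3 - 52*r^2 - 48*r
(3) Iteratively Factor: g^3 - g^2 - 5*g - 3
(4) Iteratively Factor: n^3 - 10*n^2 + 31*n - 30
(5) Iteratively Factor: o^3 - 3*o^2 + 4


(1) = (j - 1)*(j^2 + 5*j + 6) = (j - 1)*(j + 3)*(j + 2)
(2) = (r - 4)*(r^4 + 7*r^3 + 16*r^2 + 12*r) = (r - 4)*(r + 2)*(r^3 + 5*r^2 + 6*r) = r*(r - 4)*(r + 2)*(r^2 + 5*r + 6) = r*(r - 4)*(r + 2)*(r + 3)*(r + 2)
(3) = (g + 1)*(g^2 - 2*g - 3) = (g - 3)*(g + 1)*(g + 1)
(4) = (n - 5)*(n^2 - 5*n + 6) = (n - 5)*(n - 3)*(n - 2)
(5) = (o - 2)*(o^2 - o - 2) = (o - 2)^2*(o + 1)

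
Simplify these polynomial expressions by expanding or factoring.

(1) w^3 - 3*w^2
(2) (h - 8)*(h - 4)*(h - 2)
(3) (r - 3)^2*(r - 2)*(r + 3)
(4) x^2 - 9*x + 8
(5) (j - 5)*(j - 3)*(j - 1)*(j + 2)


(1) = w^2*(w - 3)
(2) = h^3 - 14*h^2 + 56*h - 64
(3) = r^4 - 5*r^3 - 3*r^2 + 45*r - 54
(4) = (x - 8)*(x - 1)
(5) = j^4 - 7*j^3 + 5*j^2 + 31*j - 30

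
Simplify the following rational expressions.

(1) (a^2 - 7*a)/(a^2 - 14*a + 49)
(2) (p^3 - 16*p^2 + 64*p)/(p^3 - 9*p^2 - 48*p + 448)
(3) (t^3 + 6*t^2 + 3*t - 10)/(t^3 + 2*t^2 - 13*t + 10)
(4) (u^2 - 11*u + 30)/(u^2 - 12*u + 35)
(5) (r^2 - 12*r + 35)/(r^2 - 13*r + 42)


(1) = a/(a - 7)
(2) = p/(p + 7)
(3) = (t + 2)/(t - 2)
(4) = (u - 6)/(u - 7)
(5) = (r - 5)/(r - 6)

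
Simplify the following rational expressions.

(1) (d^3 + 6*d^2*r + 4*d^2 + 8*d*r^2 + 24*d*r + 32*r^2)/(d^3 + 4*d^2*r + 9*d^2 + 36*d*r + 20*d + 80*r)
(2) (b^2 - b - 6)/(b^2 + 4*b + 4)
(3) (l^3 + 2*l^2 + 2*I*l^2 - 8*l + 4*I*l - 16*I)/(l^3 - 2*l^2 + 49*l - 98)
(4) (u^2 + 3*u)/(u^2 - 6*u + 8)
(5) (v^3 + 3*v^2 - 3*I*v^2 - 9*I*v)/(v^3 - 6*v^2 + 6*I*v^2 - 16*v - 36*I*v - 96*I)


(1) = (d + 2*r)/(d + 5)
(2) = (b - 3)/(b + 2)
(3) = (l^2 + l*(4 + 2*I) + 8*I)/(l^2 + 49)
(4) = (u^2 + 3*u)/(u^2 - 6*u + 8)
(5) = (v^3 + v^2*(3 - 3*I) - 9*I*v)/(v^3 + v^2*(-6 + 6*I) + v*(-16 - 36*I) - 96*I)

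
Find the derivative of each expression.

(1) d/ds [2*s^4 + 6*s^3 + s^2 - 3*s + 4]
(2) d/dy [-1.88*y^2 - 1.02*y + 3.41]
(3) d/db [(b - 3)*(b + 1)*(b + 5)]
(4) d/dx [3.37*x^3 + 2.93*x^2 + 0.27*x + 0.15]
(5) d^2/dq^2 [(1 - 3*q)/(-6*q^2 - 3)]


(1) = 8*s^3 + 18*s^2 + 2*s - 3
(2) = -3.76*y - 1.02
(3) = 3*b^2 + 6*b - 13
(4) = 10.11*x^2 + 5.86*x + 0.27
(5) = 4*(6*q^3 - 6*q^2 - 9*q + 1)/(3*(8*q^6 + 12*q^4 + 6*q^2 + 1))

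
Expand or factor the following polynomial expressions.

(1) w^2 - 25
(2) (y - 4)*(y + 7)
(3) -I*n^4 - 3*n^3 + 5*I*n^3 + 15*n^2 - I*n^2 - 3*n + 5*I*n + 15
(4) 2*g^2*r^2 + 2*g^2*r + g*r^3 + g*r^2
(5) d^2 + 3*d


(1) = (w - 5)*(w + 5)
(2) = y^2 + 3*y - 28
(3) = (n - 5)*(n - 3*I)*(n - I)*(-I*n + 1)
(4) = r*(2*g + r)*(g*r + g)
(5) = d*(d + 3)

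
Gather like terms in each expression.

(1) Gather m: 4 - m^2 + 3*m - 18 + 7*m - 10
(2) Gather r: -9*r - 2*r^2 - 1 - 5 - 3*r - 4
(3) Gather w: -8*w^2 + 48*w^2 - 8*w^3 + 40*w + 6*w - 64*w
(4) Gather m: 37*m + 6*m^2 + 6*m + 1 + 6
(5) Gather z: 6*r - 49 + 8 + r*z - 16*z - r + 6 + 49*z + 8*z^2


(1) = -m^2 + 10*m - 24
(2) = -2*r^2 - 12*r - 10
(3) = -8*w^3 + 40*w^2 - 18*w
(4) = 6*m^2 + 43*m + 7
(5) = 5*r + 8*z^2 + z*(r + 33) - 35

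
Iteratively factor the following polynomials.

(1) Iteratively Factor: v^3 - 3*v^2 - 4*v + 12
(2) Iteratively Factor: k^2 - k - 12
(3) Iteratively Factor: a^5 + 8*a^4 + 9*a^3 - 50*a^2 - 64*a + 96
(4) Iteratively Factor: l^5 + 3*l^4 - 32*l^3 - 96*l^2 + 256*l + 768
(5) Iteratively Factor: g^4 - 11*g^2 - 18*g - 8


(1) = (v - 2)*(v^2 - v - 6) = (v - 3)*(v - 2)*(v + 2)
(2) = (k + 3)*(k - 4)
(3) = (a + 3)*(a^4 + 5*a^3 - 6*a^2 - 32*a + 32) = (a + 3)*(a + 4)*(a^3 + a^2 - 10*a + 8) = (a - 1)*(a + 3)*(a + 4)*(a^2 + 2*a - 8) = (a - 2)*(a - 1)*(a + 3)*(a + 4)*(a + 4)
(4) = (l + 3)*(l^4 - 32*l^2 + 256) = (l + 3)*(l + 4)*(l^3 - 4*l^2 - 16*l + 64) = (l - 4)*(l + 3)*(l + 4)*(l^2 - 16) = (l - 4)^2*(l + 3)*(l + 4)*(l + 4)
(5) = (g + 2)*(g^3 - 2*g^2 - 7*g - 4) = (g - 4)*(g + 2)*(g^2 + 2*g + 1) = (g - 4)*(g + 1)*(g + 2)*(g + 1)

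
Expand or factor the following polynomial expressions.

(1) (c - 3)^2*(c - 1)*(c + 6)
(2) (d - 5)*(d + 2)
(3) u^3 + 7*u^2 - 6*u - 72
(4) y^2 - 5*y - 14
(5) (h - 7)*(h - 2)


(1) = c^4 - c^3 - 27*c^2 + 81*c - 54
(2) = d^2 - 3*d - 10
(3) = (u - 3)*(u + 4)*(u + 6)
(4) = (y - 7)*(y + 2)
(5) = h^2 - 9*h + 14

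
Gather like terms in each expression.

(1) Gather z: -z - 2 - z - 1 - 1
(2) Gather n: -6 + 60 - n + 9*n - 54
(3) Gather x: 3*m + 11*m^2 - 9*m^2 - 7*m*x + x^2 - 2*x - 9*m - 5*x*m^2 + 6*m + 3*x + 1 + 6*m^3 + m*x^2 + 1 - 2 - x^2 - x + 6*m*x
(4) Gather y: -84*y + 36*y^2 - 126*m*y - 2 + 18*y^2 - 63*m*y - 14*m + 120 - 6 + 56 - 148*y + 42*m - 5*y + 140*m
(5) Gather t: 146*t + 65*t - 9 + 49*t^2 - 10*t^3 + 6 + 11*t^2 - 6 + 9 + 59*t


(1) = -2*z - 4
(2) = 8*n
(3) = 6*m^3 + 2*m^2 + m*x^2 + x*(-5*m^2 - m)
(4) = 168*m + 54*y^2 + y*(-189*m - 237) + 168
(5) = -10*t^3 + 60*t^2 + 270*t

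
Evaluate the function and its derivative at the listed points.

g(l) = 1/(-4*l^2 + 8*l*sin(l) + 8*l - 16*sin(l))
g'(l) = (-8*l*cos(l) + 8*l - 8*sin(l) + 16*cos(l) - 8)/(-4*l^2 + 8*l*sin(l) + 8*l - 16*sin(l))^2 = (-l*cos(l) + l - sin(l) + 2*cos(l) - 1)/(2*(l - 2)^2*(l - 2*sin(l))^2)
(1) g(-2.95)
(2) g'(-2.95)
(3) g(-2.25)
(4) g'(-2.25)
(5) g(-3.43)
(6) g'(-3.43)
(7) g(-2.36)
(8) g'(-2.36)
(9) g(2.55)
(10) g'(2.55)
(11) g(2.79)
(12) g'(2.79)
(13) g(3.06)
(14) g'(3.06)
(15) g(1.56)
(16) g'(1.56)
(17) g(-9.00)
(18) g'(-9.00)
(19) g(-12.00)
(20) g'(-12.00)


(1) = -0.02
(2) = -0.03
(3) = -0.08
(4) = -0.30
(5) = -0.01
(6) = -0.01
(7) = -0.06
(8) = -0.17
(9) = -0.32
(10) = 1.16
(11) = -0.15
(12) = 0.40
(13) = -0.08
(14) = 0.16
(15) = -1.29
(16) = -5.81
(17) = -0.00
(18) = -0.00
(19) = -0.00
(20) = -0.00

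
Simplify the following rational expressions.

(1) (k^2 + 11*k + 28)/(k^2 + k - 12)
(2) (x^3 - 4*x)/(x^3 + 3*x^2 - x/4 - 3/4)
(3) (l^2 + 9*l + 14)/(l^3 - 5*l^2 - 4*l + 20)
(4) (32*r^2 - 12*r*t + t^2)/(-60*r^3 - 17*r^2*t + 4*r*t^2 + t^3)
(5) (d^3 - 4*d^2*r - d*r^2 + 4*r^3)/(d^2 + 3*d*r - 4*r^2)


(1) = (k + 7)/(k - 3)
(2) = (4*x^3 - 16*x)/(4*x^3 + 12*x^2 - x - 3)
(3) = (l + 7)/(l^2 - 7*l + 10)
(4) = (-8*r + t)/(15*r^2 + 8*r*t + t^2)
(5) = (d^2 - 3*d*r - 4*r^2)/(d + 4*r)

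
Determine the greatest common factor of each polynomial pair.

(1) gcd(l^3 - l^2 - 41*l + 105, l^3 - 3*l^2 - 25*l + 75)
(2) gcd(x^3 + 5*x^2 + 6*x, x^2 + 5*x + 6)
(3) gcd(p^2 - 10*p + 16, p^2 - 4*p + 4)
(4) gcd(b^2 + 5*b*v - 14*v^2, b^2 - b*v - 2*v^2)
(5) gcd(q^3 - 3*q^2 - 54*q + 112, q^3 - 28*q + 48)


(1) = l^2 - 8*l + 15
(2) = gcd(x*(x + 2)*(x + 3), (x + 2)*(x + 3)) = x^2 + 5*x + 6
(3) = p - 2
(4) = -b + 2*v
(5) = q - 2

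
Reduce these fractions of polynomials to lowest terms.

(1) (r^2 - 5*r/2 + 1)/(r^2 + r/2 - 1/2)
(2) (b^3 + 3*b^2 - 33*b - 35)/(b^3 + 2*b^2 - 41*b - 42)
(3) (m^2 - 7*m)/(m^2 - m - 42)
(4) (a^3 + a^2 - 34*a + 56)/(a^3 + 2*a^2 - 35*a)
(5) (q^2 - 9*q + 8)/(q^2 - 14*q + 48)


(1) = (r - 2)/(r + 1)
(2) = (b - 5)/(b - 6)
(3) = m/(m + 6)
(4) = (a^2 - 6*a + 8)/(a^2 - 5*a)
(5) = (q - 1)/(q - 6)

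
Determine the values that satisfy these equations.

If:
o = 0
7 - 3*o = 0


Then:
No Solution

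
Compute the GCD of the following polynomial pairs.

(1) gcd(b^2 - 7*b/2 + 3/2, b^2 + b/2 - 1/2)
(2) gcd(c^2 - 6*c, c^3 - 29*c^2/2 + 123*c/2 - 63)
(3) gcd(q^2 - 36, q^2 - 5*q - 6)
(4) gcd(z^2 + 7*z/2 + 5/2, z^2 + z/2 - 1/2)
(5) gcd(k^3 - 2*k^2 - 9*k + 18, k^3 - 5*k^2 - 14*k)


(1) = gcd((b - 3)*(b - 1/2), (b - 1/2)*(b + 1)) = b - 1/2
(2) = c - 6
(3) = gcd((q - 6)*(q + 6), (q - 6)*(q + 1)) = q - 6
(4) = gcd((z + 1)*(z + 5/2), (z - 1/2)*(z + 1)) = z + 1
(5) = gcd((k - 3)*(k - 2)*(k + 3), k*(k - 7)*(k + 2)) = 1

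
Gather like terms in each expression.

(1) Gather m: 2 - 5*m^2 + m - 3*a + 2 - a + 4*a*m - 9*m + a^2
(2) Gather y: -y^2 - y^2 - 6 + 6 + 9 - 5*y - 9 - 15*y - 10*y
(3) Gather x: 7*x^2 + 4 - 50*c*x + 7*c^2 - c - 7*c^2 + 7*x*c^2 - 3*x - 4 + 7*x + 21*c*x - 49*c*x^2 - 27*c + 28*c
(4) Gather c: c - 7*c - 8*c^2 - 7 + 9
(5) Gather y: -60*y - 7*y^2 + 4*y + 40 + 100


(1) = a^2 - 4*a - 5*m^2 + m*(4*a - 8) + 4
(2) = -2*y^2 - 30*y
(3) = x^2*(7 - 49*c) + x*(7*c^2 - 29*c + 4)
(4) = -8*c^2 - 6*c + 2
(5) = -7*y^2 - 56*y + 140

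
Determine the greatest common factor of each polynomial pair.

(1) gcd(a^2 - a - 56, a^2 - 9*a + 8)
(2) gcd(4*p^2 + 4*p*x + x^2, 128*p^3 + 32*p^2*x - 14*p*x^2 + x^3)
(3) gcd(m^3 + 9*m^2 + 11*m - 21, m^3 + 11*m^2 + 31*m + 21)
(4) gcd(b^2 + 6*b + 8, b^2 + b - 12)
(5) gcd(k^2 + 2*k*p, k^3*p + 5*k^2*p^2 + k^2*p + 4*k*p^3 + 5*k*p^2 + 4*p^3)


(1) = a - 8
(2) = gcd((2*p + x)^2, (-8*p + x)^2*(2*p + x)) = 2*p + x
(3) = gcd((m - 1)*(m + 3)*(m + 7), (m + 1)*(m + 3)*(m + 7)) = m^2 + 10*m + 21
(4) = gcd((b + 2)*(b + 4), (b - 3)*(b + 4)) = b + 4
(5) = gcd(k*(k + 2*p), (k + p)*(k + 4*p)*(k*p + p)) = 1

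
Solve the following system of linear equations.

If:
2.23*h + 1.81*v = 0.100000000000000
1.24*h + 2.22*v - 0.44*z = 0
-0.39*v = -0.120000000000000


Then:
h = -0.20
v = 0.31
z = 0.98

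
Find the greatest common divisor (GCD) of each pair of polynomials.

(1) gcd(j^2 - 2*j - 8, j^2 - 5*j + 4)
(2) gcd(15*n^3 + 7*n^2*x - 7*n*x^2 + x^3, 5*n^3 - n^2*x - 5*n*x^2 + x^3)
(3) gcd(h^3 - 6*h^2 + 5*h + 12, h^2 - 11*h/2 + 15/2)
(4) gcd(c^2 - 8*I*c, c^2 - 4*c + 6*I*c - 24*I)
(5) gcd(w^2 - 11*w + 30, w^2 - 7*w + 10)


(1) = j - 4
(2) = -5*n^2 - 4*n*x + x^2
(3) = gcd((h - 4)*(h - 3)*(h + 1), (h - 3)*(h - 5/2)) = h - 3
(4) = 1
(5) = gcd((w - 6)*(w - 5), (w - 5)*(w - 2)) = w - 5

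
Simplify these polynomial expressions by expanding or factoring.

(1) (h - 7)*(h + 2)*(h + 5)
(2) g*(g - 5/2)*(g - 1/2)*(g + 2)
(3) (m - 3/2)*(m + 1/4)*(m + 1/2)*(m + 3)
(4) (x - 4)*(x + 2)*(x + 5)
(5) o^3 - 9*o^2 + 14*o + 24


(1) = h^3 - 39*h - 70
(2) = g^4 - g^3 - 19*g^2/4 + 5*g/2
(3) = m^4 + 9*m^3/4 - 13*m^2/4 - 51*m/16 - 9/16
(4) = x^3 + 3*x^2 - 18*x - 40
(5) = (o - 6)*(o - 4)*(o + 1)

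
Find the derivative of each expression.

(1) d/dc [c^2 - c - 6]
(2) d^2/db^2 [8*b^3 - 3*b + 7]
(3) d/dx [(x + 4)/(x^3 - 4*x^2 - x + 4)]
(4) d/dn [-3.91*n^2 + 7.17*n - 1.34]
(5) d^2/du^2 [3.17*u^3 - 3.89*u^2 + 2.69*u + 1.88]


(1) = 2*c - 1
(2) = 48*b
(3) = (x^3 - 4*x^2 - x + (x + 4)*(-3*x^2 + 8*x + 1) + 4)/(x^3 - 4*x^2 - x + 4)^2
(4) = 7.17 - 7.82*n
(5) = 19.02*u - 7.78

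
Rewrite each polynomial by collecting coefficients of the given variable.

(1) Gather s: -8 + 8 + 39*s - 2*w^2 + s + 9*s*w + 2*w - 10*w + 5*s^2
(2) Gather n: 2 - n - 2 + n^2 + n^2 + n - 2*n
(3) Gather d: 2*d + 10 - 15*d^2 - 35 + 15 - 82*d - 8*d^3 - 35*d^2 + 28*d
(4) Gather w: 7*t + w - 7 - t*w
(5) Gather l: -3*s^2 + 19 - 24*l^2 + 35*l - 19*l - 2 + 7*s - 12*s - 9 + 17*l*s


(1) = 5*s^2 + s*(9*w + 40) - 2*w^2 - 8*w
(2) = 2*n^2 - 2*n
(3) = -8*d^3 - 50*d^2 - 52*d - 10
(4) = 7*t + w*(1 - t) - 7
(5) = -24*l^2 + l*(17*s + 16) - 3*s^2 - 5*s + 8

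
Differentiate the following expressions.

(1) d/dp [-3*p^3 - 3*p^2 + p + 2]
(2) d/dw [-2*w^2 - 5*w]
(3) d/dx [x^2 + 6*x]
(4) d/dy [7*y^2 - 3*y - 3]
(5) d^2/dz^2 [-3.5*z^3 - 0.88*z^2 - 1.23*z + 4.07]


(1) = -9*p^2 - 6*p + 1
(2) = -4*w - 5
(3) = 2*x + 6
(4) = 14*y - 3
(5) = -21.0*z - 1.76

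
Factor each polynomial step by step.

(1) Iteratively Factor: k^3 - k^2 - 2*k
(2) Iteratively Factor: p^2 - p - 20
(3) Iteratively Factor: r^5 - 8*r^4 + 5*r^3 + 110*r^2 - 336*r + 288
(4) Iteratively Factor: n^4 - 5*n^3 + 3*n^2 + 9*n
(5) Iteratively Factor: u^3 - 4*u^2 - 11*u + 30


(1) = (k - 2)*(k^2 + k) = (k - 2)*(k + 1)*(k)
(2) = (p + 4)*(p - 5)
(3) = (r - 2)*(r^4 - 6*r^3 - 7*r^2 + 96*r - 144) = (r - 4)*(r - 2)*(r^3 - 2*r^2 - 15*r + 36) = (r - 4)*(r - 3)*(r - 2)*(r^2 + r - 12) = (r - 4)*(r - 3)*(r - 2)*(r + 4)*(r - 3)
(4) = (n - 3)*(n^3 - 2*n^2 - 3*n) = (n - 3)^2*(n^2 + n) = (n - 3)^2*(n + 1)*(n)
(5) = (u - 5)*(u^2 + u - 6) = (u - 5)*(u - 2)*(u + 3)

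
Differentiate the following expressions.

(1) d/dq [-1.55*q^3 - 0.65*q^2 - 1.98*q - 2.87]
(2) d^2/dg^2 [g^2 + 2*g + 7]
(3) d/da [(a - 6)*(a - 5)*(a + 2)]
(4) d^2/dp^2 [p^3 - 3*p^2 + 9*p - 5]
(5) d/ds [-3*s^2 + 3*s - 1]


(1) = -4.65*q^2 - 1.3*q - 1.98
(2) = 2
(3) = 3*a^2 - 18*a + 8
(4) = 6*p - 6
(5) = 3 - 6*s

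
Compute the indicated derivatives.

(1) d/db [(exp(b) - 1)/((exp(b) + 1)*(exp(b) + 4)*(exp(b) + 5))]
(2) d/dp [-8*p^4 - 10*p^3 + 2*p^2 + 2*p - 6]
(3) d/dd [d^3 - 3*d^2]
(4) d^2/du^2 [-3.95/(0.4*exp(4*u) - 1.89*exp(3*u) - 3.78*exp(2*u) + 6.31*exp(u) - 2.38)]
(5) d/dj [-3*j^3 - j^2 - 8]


(1) = (-2*exp(3*b) - 7*exp(2*b) + 20*exp(b) + 49)*exp(b)/(exp(6*b) + 20*exp(5*b) + 158*exp(4*b) + 620*exp(3*b) + 1241*exp(2*b) + 1160*exp(b) + 400)
(2) = -32*p^3 - 30*p^2 + 4*p + 2
(3) = 3*d*(d - 2)
(4) = (3.95*(1.6*exp(3*u) - 5.67*exp(2*u) - 7.56*exp(u) + 6.31)*(3.2*exp(3*u) - 11.34*exp(2*u) - 15.12*exp(u) + 12.62)*exp(u) + (25.28*exp(3*u) - 67.1895*exp(2*u) - 59.724*exp(u) + 24.9245)*(-0.4*exp(4*u) + 1.89*exp(3*u) + 3.78*exp(2*u) - 6.31*exp(u) + 2.38))*exp(u)/(-0.4*exp(4*u) + 1.89*exp(3*u) + 3.78*exp(2*u) - 6.31*exp(u) + 2.38)^3
(5) = j*(-9*j - 2)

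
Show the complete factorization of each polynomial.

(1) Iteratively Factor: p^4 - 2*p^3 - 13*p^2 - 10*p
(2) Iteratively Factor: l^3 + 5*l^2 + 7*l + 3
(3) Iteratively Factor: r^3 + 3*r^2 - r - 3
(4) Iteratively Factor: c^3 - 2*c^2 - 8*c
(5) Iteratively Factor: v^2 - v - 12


(1) = (p + 1)*(p^3 - 3*p^2 - 10*p) = (p - 5)*(p + 1)*(p^2 + 2*p) = (p - 5)*(p + 1)*(p + 2)*(p)
(2) = (l + 1)*(l^2 + 4*l + 3) = (l + 1)^2*(l + 3)
(3) = (r + 3)*(r^2 - 1) = (r + 1)*(r + 3)*(r - 1)
(4) = (c)*(c^2 - 2*c - 8) = c*(c - 4)*(c + 2)
(5) = (v + 3)*(v - 4)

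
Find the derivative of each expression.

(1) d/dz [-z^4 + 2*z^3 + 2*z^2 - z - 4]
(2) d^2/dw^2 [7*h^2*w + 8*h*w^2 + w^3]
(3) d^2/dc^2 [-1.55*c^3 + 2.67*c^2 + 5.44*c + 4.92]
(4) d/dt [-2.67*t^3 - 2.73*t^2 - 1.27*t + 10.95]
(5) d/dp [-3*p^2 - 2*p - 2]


(1) = -4*z^3 + 6*z^2 + 4*z - 1
(2) = 16*h + 6*w
(3) = 5.34 - 9.3*c
(4) = -8.01*t^2 - 5.46*t - 1.27
(5) = -6*p - 2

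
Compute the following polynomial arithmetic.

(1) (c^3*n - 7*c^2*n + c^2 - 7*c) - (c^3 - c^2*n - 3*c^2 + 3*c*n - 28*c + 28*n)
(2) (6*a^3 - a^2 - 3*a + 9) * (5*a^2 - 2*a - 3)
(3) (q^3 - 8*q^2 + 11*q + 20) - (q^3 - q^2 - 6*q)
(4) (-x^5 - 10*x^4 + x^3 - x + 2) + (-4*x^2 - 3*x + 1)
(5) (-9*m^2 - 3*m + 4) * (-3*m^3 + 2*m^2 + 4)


(1) = c^3*n - c^3 - 6*c^2*n + 4*c^2 - 3*c*n + 21*c - 28*n
(2) = 30*a^5 - 17*a^4 - 31*a^3 + 54*a^2 - 9*a - 27
(3) = -7*q^2 + 17*q + 20
(4) = -x^5 - 10*x^4 + x^3 - 4*x^2 - 4*x + 3
(5) = 27*m^5 - 9*m^4 - 18*m^3 - 28*m^2 - 12*m + 16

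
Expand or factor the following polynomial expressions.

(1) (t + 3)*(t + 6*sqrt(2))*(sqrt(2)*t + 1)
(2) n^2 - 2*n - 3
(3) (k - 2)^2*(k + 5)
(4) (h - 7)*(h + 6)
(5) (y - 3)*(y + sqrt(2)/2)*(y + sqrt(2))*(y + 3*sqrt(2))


(1) = sqrt(2)*t^3 + 3*sqrt(2)*t^2 + 13*t^2 + 6*sqrt(2)*t + 39*t + 18*sqrt(2)
(2) = (n - 3)*(n + 1)
(3) = k^3 + k^2 - 16*k + 20
(4) = h^2 - h - 42
(5) = y^4 - 3*y^3 + 9*sqrt(2)*y^3/2 - 27*sqrt(2)*y^2/2 + 10*y^2 - 30*y + 3*sqrt(2)*y - 9*sqrt(2)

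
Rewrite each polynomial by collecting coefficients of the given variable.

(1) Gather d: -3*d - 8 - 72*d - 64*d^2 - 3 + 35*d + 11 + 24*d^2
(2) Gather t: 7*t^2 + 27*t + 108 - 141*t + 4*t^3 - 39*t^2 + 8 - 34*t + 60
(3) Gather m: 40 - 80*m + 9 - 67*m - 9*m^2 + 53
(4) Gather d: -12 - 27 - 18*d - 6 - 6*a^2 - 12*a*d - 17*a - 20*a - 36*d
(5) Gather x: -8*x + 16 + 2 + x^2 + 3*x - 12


(1) = -40*d^2 - 40*d
(2) = 4*t^3 - 32*t^2 - 148*t + 176
(3) = -9*m^2 - 147*m + 102
(4) = -6*a^2 - 37*a + d*(-12*a - 54) - 45
(5) = x^2 - 5*x + 6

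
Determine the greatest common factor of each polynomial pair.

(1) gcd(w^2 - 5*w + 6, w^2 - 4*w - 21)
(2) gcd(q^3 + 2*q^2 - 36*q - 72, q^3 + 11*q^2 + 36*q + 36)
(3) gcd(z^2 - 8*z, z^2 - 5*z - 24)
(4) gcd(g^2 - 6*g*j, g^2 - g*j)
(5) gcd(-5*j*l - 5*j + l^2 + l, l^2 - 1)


(1) = 1
(2) = q^2 + 8*q + 12
(3) = gcd(z*(z - 8), (z - 8)*(z + 3)) = z - 8
(4) = g
(5) = l + 1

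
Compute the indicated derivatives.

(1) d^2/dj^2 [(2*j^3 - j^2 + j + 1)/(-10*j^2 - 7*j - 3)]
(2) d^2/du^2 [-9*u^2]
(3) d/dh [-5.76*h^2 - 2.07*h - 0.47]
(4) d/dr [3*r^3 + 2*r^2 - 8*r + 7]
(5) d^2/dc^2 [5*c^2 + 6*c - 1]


(1) = 2*(-208*j^3 - 516*j^2 - 174*j + 11)/(1000*j^6 + 2100*j^5 + 2370*j^4 + 1603*j^3 + 711*j^2 + 189*j + 27)
(2) = -18
(3) = -11.52*h - 2.07
(4) = 9*r^2 + 4*r - 8
(5) = 10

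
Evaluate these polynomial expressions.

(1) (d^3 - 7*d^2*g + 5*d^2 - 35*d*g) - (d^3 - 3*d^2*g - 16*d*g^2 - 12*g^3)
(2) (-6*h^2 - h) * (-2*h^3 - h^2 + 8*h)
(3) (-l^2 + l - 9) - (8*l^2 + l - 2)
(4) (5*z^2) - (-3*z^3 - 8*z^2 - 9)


(1) = -4*d^2*g + 5*d^2 + 16*d*g^2 - 35*d*g + 12*g^3
(2) = 12*h^5 + 8*h^4 - 47*h^3 - 8*h^2
(3) = -9*l^2 - 7
(4) = 3*z^3 + 13*z^2 + 9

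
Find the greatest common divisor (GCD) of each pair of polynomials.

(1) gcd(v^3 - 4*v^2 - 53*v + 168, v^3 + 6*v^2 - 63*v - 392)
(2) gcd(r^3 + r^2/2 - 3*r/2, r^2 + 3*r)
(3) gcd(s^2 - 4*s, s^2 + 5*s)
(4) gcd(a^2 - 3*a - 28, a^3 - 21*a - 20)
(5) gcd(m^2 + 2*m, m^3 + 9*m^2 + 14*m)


(1) = gcd((v - 8)*(v - 3)*(v + 7), (v - 8)*(v + 7)^2) = v^2 - v - 56
(2) = r
(3) = gcd(s*(s - 4), s*(s + 5)) = s
(4) = a + 4
(5) = m^2 + 2*m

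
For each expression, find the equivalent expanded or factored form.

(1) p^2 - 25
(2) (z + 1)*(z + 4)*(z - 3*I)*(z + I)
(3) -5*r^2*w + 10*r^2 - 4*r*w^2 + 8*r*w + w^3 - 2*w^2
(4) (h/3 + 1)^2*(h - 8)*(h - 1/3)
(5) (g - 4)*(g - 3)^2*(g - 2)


(1) = (p - 5)*(p + 5)
(2) = z^4 + 5*z^3 - 2*I*z^3 + 7*z^2 - 10*I*z^2 + 15*z - 8*I*z + 12
(3) = (-5*r + w)*(r + w)*(w - 2)
(4) = h^4/9 - 7*h^3/27 - 115*h^2/27 - 59*h/9 + 8/3
(5) = g^4 - 12*g^3 + 53*g^2 - 102*g + 72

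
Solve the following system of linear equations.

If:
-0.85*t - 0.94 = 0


Then:
t = -1.11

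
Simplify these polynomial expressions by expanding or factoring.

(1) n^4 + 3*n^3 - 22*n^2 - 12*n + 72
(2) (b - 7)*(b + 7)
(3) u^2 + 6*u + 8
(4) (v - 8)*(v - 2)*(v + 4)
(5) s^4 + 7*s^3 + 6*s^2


(1) = (n - 3)*(n - 2)*(n + 2)*(n + 6)
(2) = b^2 - 49
(3) = (u + 2)*(u + 4)
(4) = v^3 - 6*v^2 - 24*v + 64
(5) = s^2*(s + 1)*(s + 6)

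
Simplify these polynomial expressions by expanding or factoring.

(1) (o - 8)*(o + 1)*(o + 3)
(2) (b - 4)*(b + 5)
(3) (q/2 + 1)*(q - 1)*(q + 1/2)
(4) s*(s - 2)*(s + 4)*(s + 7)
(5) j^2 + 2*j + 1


(1) = o^3 - 4*o^2 - 29*o - 24
(2) = b^2 + b - 20
(3) = q^3/2 + 3*q^2/4 - 3*q/4 - 1/2
(4) = s^4 + 9*s^3 + 6*s^2 - 56*s
(5) = (j + 1)^2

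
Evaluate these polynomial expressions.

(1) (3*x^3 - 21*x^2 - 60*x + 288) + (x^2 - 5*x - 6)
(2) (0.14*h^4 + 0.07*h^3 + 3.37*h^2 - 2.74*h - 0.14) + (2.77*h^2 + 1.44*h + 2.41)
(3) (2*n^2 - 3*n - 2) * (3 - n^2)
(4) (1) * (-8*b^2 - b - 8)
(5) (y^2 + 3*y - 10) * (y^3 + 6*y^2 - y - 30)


(1) = 3*x^3 - 20*x^2 - 65*x + 282
(2) = 0.14*h^4 + 0.07*h^3 + 6.14*h^2 - 1.3*h + 2.27
(3) = -2*n^4 + 3*n^3 + 8*n^2 - 9*n - 6
(4) = -8*b^2 - b - 8
(5) = y^5 + 9*y^4 + 7*y^3 - 93*y^2 - 80*y + 300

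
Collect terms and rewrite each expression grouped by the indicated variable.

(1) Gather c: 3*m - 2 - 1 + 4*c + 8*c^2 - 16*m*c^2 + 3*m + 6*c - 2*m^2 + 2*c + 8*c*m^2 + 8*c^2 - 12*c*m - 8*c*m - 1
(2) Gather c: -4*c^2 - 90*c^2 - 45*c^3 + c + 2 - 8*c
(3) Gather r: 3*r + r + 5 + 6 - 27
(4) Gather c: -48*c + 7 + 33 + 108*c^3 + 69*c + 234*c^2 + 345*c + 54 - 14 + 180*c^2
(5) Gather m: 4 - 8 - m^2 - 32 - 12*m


(1) = c^2*(16 - 16*m) + c*(8*m^2 - 20*m + 12) - 2*m^2 + 6*m - 4
(2) = -45*c^3 - 94*c^2 - 7*c + 2
(3) = 4*r - 16
(4) = 108*c^3 + 414*c^2 + 366*c + 80
(5) = -m^2 - 12*m - 36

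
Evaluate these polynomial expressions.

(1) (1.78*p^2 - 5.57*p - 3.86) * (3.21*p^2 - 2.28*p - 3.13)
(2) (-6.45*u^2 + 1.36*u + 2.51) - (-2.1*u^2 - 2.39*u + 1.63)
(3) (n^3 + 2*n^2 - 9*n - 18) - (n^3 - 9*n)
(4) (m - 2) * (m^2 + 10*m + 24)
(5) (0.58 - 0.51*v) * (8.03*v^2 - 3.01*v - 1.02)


(1) = 5.7138*p^4 - 21.9381*p^3 - 5.2624*p^2 + 26.2349*p + 12.0818
(2) = -4.35*u^2 + 3.75*u + 0.88
(3) = 2*n^2 - 18
(4) = m^3 + 8*m^2 + 4*m - 48
(5) = -4.0953*v^3 + 6.1925*v^2 - 1.2256*v - 0.5916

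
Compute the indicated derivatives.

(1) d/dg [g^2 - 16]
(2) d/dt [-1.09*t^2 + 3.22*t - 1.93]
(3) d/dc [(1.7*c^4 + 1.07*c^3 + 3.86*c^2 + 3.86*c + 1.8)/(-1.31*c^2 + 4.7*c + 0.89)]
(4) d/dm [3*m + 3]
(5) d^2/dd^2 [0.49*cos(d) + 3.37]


(1) = 2*g
(2) = 3.22 - 2.18*t
(3) = (-4.454*c^5 + 22.5683*c^4 + 16.11*c^3 + 26.0555*c^2 + 11.5868*c - 5.0246)/(1.7161*c^4 - 12.314*c^3 + 19.7582*c^2 + 8.366*c + 0.7921)
(4) = 3
(5) = -0.49*cos(d)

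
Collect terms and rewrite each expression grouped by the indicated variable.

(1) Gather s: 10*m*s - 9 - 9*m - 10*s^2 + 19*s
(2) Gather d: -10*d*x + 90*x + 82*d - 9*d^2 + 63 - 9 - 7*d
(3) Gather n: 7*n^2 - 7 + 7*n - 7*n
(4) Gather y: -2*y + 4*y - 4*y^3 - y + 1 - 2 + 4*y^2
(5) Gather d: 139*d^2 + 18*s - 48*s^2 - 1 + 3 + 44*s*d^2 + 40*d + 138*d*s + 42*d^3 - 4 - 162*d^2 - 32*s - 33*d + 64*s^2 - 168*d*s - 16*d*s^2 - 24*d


(1) = -9*m - 10*s^2 + s*(10*m + 19) - 9
(2) = -9*d^2 + d*(75 - 10*x) + 90*x + 54
(3) = 7*n^2 - 7
(4) = -4*y^3 + 4*y^2 + y - 1
(5) = 42*d^3 + d^2*(44*s - 23) + d*(-16*s^2 - 30*s - 17) + 16*s^2 - 14*s - 2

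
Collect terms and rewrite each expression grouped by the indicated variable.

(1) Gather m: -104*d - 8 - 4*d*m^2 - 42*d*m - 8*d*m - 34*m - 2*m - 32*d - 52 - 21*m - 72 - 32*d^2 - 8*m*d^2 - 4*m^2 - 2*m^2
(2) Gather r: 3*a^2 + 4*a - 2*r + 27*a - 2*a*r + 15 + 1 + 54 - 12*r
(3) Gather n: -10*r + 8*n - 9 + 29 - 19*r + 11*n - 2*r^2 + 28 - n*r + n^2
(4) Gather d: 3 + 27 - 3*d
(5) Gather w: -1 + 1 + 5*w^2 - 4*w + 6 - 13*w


(1) = -32*d^2 - 136*d + m^2*(-4*d - 6) + m*(-8*d^2 - 50*d - 57) - 132
(2) = 3*a^2 + 31*a + r*(-2*a - 14) + 70
(3) = n^2 + n*(19 - r) - 2*r^2 - 29*r + 48
(4) = 30 - 3*d
(5) = 5*w^2 - 17*w + 6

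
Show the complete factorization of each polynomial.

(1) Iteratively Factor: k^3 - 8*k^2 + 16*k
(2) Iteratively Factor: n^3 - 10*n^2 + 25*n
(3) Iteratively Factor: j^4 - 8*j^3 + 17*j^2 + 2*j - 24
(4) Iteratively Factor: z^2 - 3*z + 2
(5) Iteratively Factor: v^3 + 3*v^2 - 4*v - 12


(1) = (k - 4)*(k^2 - 4*k) = k*(k - 4)*(k - 4)
(2) = (n - 5)*(n^2 - 5*n) = (n - 5)^2*(n)
(3) = (j + 1)*(j^3 - 9*j^2 + 26*j - 24) = (j - 2)*(j + 1)*(j^2 - 7*j + 12) = (j - 3)*(j - 2)*(j + 1)*(j - 4)
(4) = (z - 2)*(z - 1)
(5) = (v + 3)*(v^2 - 4) = (v - 2)*(v + 3)*(v + 2)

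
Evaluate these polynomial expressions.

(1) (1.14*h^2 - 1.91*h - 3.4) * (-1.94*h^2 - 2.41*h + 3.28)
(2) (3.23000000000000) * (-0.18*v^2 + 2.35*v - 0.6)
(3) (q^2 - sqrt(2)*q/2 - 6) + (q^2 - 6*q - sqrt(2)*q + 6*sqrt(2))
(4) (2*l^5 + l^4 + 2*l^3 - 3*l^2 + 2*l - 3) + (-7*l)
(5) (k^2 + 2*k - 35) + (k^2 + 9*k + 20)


(1) = -2.2116*h^4 + 0.958*h^3 + 14.9383*h^2 + 1.9292*h - 11.152
(2) = -0.5814*v^2 + 7.5905*v - 1.938
(3) = 2*q^2 - 6*q - 3*sqrt(2)*q/2 - 6 + 6*sqrt(2)
(4) = 2*l^5 + l^4 + 2*l^3 - 3*l^2 - 5*l - 3
(5) = 2*k^2 + 11*k - 15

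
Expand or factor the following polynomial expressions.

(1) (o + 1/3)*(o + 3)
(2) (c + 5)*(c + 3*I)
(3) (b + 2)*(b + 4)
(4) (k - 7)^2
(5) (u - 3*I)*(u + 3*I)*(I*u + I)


(1) = o^2 + 10*o/3 + 1
(2) = c^2 + 5*c + 3*I*c + 15*I
(3) = b^2 + 6*b + 8
(4) = k^2 - 14*k + 49
(5) = I*u^3 + I*u^2 + 9*I*u + 9*I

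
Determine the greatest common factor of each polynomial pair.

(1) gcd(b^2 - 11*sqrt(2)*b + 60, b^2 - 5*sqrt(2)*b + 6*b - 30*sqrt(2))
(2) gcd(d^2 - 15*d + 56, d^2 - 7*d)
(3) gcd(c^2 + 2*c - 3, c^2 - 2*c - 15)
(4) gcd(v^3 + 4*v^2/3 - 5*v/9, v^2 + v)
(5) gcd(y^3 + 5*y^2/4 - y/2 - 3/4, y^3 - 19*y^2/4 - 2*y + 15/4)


(1) = b - 5*sqrt(2)
(2) = d - 7
(3) = gcd((c - 1)*(c + 3), (c - 5)*(c + 3)) = c + 3
(4) = gcd(v*(v - 1/3)*(v + 5/3), v*(v + 1)) = v
(5) = y^2 + y/4 - 3/4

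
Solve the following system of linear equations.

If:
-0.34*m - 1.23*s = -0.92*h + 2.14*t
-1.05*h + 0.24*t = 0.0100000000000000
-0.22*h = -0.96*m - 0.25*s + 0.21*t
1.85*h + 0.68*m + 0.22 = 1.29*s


Then:
h = -0.02
m = -0.05
s = 0.11
t = -0.07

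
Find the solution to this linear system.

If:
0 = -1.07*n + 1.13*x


Then:
n = 1.05607476635514*x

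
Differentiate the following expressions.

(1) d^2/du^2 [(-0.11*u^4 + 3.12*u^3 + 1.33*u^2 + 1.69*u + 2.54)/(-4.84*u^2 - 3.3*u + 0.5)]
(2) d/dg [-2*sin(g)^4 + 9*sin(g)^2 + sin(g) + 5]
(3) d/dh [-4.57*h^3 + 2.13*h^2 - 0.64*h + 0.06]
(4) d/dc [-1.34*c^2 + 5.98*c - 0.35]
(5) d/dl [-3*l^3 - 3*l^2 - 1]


(1) = (5.153632*u^6 + 10.54152*u^5 + 5.5902*u^4 - 122.651408*u^3 - 345.099744*u^2 - 272.63208*u - 73.8568)/(113.379904*u^6 + 231.91344*u^5 + 122.9844*u^4 - 11.979*u^3 - 12.705*u^2 + 2.475*u - 0.125)
(2) = 7*sin(2*g) + sin(4*g) + cos(g)
(3) = -13.71*h^2 + 4.26*h - 0.64
(4) = 5.98 - 2.68*c
(5) = 3*l*(-3*l - 2)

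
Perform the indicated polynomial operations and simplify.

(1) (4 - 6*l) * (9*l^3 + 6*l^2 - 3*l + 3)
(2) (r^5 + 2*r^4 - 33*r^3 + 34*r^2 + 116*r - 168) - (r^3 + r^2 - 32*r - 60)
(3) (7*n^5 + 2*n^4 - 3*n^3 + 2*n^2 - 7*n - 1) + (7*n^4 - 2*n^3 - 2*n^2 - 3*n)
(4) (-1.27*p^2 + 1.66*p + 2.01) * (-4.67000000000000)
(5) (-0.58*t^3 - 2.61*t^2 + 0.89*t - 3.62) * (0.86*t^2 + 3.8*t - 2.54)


(1) = -54*l^4 + 42*l^2 - 30*l + 12
(2) = r^5 + 2*r^4 - 34*r^3 + 33*r^2 + 148*r - 108
(3) = 7*n^5 + 9*n^4 - 5*n^3 - 10*n - 1
(4) = 5.9309*p^2 - 7.7522*p - 9.3867
(5) = -0.4988*t^5 - 4.4486*t^4 - 7.6794*t^3 + 6.8982*t^2 - 16.0166*t + 9.1948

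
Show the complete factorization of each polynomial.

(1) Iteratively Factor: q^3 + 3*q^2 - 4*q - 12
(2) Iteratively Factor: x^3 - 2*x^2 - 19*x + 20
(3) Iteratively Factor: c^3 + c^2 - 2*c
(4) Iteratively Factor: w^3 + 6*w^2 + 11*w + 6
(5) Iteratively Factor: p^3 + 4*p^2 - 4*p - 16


(1) = (q + 2)*(q^2 + q - 6) = (q + 2)*(q + 3)*(q - 2)
(2) = (x + 4)*(x^2 - 6*x + 5) = (x - 1)*(x + 4)*(x - 5)
(3) = (c + 2)*(c^2 - c) = (c - 1)*(c + 2)*(c)
(4) = (w + 1)*(w^2 + 5*w + 6) = (w + 1)*(w + 2)*(w + 3)
(5) = (p + 2)*(p^2 + 2*p - 8) = (p + 2)*(p + 4)*(p - 2)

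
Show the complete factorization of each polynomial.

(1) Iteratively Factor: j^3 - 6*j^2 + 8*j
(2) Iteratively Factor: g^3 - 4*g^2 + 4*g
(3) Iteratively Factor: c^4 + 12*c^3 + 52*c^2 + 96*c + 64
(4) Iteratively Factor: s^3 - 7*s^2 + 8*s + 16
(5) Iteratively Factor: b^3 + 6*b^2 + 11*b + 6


(1) = (j)*(j^2 - 6*j + 8) = j*(j - 2)*(j - 4)
(2) = (g)*(g^2 - 4*g + 4) = g*(g - 2)*(g - 2)
(3) = (c + 4)*(c^3 + 8*c^2 + 20*c + 16) = (c + 4)^2*(c^2 + 4*c + 4) = (c + 2)*(c + 4)^2*(c + 2)
(4) = (s - 4)*(s^2 - 3*s - 4) = (s - 4)^2*(s + 1)
(5) = (b + 2)*(b^2 + 4*b + 3) = (b + 1)*(b + 2)*(b + 3)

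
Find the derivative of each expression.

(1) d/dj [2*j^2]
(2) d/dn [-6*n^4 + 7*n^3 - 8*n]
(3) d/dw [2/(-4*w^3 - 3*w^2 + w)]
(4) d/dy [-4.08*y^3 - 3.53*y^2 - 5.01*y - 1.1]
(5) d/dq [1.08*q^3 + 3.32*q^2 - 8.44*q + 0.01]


(1) = 4*j
(2) = -24*n^3 + 21*n^2 - 8
(3) = 2*(12*w^2 + 6*w - 1)/(w^2*(4*w^2 + 3*w - 1)^2)
(4) = -12.24*y^2 - 7.06*y - 5.01
(5) = 3.24*q^2 + 6.64*q - 8.44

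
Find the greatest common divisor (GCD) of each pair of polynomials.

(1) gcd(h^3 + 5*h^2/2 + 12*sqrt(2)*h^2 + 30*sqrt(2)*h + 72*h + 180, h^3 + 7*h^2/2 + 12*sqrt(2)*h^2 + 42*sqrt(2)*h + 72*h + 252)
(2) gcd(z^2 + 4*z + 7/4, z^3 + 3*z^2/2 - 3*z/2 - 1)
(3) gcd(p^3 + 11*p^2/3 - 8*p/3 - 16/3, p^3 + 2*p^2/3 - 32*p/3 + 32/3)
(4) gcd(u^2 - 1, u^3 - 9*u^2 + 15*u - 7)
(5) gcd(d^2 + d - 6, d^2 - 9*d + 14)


(1) = gcd((h + 5/2)*(h + 6*sqrt(2))^2, (h + 7/2)*(h + 6*sqrt(2))^2) = h^2 + 12*sqrt(2)*h + 72
(2) = gcd((z + 1/2)*(z + 7/2), (z - 1)*(z + 1/2)*(z + 2)) = z + 1/2
(3) = gcd((p - 4/3)*(p + 1)*(p + 4), (p - 2)*(p - 4/3)*(p + 4)) = p^2 + 8*p/3 - 16/3
(4) = gcd((u - 1)*(u + 1), (u - 7)*(u - 1)^2) = u - 1
(5) = gcd((d - 2)*(d + 3), (d - 7)*(d - 2)) = d - 2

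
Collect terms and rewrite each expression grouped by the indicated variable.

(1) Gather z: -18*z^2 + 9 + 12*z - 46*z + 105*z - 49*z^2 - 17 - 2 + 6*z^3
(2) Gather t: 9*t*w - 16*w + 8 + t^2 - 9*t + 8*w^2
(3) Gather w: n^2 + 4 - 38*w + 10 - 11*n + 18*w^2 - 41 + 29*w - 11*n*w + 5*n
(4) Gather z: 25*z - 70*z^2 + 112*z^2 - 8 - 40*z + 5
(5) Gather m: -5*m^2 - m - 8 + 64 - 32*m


(1) = 6*z^3 - 67*z^2 + 71*z - 10
(2) = t^2 + t*(9*w - 9) + 8*w^2 - 16*w + 8
(3) = n^2 - 6*n + 18*w^2 + w*(-11*n - 9) - 27
(4) = 42*z^2 - 15*z - 3
(5) = -5*m^2 - 33*m + 56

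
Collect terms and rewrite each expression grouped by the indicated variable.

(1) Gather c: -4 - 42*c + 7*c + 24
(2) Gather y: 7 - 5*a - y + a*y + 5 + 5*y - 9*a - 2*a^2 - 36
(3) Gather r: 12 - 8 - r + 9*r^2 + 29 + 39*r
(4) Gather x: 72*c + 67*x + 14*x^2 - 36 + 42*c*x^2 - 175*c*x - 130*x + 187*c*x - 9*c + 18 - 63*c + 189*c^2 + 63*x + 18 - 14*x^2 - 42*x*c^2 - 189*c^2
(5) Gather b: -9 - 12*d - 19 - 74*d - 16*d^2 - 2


(1) = 20 - 35*c
(2) = -2*a^2 - 14*a + y*(a + 4) - 24
(3) = 9*r^2 + 38*r + 33
(4) = 42*c*x^2 + x*(-42*c^2 + 12*c)
(5) = -16*d^2 - 86*d - 30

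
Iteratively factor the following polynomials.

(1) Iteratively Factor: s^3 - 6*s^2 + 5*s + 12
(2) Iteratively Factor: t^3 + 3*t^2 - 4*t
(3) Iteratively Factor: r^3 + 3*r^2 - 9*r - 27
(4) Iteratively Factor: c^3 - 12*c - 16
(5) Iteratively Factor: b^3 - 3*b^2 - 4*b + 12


(1) = (s + 1)*(s^2 - 7*s + 12) = (s - 4)*(s + 1)*(s - 3)
(2) = (t + 4)*(t^2 - t) = (t - 1)*(t + 4)*(t)
(3) = (r + 3)*(r^2 - 9) = (r + 3)^2*(r - 3)
(4) = (c - 4)*(c^2 + 4*c + 4) = (c - 4)*(c + 2)*(c + 2)
(5) = (b + 2)*(b^2 - 5*b + 6) = (b - 2)*(b + 2)*(b - 3)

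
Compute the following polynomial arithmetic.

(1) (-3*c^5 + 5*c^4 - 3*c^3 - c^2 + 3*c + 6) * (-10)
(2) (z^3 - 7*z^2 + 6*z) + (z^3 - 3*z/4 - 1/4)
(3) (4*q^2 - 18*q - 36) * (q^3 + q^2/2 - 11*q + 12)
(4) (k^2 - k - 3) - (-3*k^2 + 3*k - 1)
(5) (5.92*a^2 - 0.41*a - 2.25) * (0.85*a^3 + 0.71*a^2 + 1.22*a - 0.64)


(1) = 30*c^5 - 50*c^4 + 30*c^3 + 10*c^2 - 30*c - 60
(2) = 2*z^3 - 7*z^2 + 21*z/4 - 1/4
(3) = 4*q^5 - 16*q^4 - 89*q^3 + 228*q^2 + 180*q - 432
(4) = 4*k^2 - 4*k - 2
(5) = 5.032*a^5 + 3.8547*a^4 + 5.0188*a^3 - 5.8865*a^2 - 2.4826*a + 1.44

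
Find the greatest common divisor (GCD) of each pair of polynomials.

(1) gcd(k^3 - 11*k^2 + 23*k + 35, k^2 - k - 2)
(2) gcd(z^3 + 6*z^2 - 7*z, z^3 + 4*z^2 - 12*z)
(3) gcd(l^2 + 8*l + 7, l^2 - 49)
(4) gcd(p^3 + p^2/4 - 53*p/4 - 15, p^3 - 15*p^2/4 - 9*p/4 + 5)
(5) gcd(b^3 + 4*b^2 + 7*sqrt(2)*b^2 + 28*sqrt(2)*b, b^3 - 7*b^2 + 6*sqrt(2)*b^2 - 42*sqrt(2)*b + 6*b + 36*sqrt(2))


(1) = gcd((k - 7)*(k - 5)*(k + 1), (k - 2)*(k + 1)) = k + 1
(2) = gcd(z*(z - 1)*(z + 7), z*(z - 2)*(z + 6)) = z
(3) = l + 7
(4) = p^2 - 11*p/4 - 5
(5) = 1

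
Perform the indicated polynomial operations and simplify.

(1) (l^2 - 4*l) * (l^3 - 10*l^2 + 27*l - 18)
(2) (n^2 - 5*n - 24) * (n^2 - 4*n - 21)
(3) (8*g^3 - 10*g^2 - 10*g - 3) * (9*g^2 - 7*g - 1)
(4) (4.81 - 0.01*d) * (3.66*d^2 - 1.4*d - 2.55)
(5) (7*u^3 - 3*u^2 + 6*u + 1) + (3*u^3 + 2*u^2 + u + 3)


(1) = l^5 - 14*l^4 + 67*l^3 - 126*l^2 + 72*l
(2) = n^4 - 9*n^3 - 25*n^2 + 201*n + 504
(3) = 72*g^5 - 146*g^4 - 28*g^3 + 53*g^2 + 31*g + 3
(4) = -0.0366*d^3 + 17.6186*d^2 - 6.7085*d - 12.2655
(5) = 10*u^3 - u^2 + 7*u + 4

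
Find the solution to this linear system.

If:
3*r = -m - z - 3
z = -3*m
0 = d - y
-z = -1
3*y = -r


Then:
d = 11/27
m = -1/3
r = -11/9
y = 11/27
z = 1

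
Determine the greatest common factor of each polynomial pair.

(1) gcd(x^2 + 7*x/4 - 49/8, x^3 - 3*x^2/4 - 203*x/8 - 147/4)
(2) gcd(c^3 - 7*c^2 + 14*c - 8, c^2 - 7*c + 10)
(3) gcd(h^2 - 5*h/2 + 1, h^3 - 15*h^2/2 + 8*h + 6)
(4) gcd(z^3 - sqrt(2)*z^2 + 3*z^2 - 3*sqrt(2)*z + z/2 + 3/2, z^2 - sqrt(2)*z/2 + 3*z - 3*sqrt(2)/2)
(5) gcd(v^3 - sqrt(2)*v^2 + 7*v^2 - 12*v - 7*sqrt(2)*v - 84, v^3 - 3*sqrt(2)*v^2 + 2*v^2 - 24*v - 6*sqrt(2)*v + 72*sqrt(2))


(1) = gcd((x - 7/4)*(x + 7/2), (x - 6)*(x + 7/4)*(x + 7/2)) = x + 7/2
(2) = gcd((c - 4)*(c - 2)*(c - 1), (c - 5)*(c - 2)) = c - 2
(3) = gcd((h - 2)*(h - 1/2), (h - 6)*(h - 2)*(h + 1/2)) = h - 2
(4) = z^2 + z*(3 - sqrt(2)/2) - 3*sqrt(2)/2
(5) = gcd((v + 7)*(v - 3*sqrt(2))*(v + 2*sqrt(2)), (v - 4)*(v + 6)*(v - 3*sqrt(2))) = v - 3*sqrt(2)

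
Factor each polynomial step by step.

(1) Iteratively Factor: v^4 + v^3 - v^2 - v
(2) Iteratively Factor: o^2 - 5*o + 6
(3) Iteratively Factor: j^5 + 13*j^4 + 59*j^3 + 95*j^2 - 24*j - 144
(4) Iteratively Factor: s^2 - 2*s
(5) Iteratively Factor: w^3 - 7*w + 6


(1) = (v + 1)*(v^3 - v) = v*(v + 1)*(v^2 - 1) = v*(v + 1)^2*(v - 1)
(2) = (o - 3)*(o - 2)
(3) = (j - 1)*(j^4 + 14*j^3 + 73*j^2 + 168*j + 144) = (j - 1)*(j + 4)*(j^3 + 10*j^2 + 33*j + 36) = (j - 1)*(j + 3)*(j + 4)*(j^2 + 7*j + 12) = (j - 1)*(j + 3)^2*(j + 4)*(j + 4)
(4) = (s)*(s - 2)
(5) = (w - 1)*(w^2 + w - 6) = (w - 2)*(w - 1)*(w + 3)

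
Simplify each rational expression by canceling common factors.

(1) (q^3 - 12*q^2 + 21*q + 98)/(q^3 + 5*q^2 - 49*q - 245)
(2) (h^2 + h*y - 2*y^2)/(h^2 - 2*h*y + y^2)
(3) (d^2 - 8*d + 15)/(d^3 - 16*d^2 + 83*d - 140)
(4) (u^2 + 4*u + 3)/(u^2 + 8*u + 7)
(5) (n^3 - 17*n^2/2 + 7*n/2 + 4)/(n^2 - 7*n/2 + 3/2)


(1) = (q^2 - 5*q - 14)/(q^2 + 12*q + 35)
(2) = (-h - 2*y)/(-h + y)
(3) = (d - 3)/(d^2 - 11*d + 28)
(4) = (u + 3)/(u + 7)
(5) = (2*n^3 - 17*n^2 + 7*n + 8)/(2*n^2 - 7*n + 3)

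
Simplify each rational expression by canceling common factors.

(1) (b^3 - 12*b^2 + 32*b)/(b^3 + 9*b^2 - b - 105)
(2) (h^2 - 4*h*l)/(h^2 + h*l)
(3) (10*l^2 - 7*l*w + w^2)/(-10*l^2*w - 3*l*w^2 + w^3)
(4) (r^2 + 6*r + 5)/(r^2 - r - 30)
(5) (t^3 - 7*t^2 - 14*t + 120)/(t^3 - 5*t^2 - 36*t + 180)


(1) = (b^3 - 12*b^2 + 32*b)/(b^3 + 9*b^2 - b - 105)
(2) = (h - 4*l)/(h + l)
(3) = (-2*l + w)/(2*l*w + w^2)
(4) = (r + 1)/(r - 6)
(5) = (t + 4)/(t + 6)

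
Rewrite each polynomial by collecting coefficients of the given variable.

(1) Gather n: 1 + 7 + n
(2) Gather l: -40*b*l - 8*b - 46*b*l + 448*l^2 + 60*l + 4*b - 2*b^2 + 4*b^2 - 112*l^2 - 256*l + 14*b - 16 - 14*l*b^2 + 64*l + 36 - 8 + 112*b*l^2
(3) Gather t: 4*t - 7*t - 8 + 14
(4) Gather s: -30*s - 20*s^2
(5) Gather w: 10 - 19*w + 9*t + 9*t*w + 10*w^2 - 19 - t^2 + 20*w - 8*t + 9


(1) = n + 8
(2) = 2*b^2 + 10*b + l^2*(112*b + 336) + l*(-14*b^2 - 86*b - 132) + 12
(3) = 6 - 3*t
(4) = -20*s^2 - 30*s
(5) = -t^2 + t + 10*w^2 + w*(9*t + 1)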